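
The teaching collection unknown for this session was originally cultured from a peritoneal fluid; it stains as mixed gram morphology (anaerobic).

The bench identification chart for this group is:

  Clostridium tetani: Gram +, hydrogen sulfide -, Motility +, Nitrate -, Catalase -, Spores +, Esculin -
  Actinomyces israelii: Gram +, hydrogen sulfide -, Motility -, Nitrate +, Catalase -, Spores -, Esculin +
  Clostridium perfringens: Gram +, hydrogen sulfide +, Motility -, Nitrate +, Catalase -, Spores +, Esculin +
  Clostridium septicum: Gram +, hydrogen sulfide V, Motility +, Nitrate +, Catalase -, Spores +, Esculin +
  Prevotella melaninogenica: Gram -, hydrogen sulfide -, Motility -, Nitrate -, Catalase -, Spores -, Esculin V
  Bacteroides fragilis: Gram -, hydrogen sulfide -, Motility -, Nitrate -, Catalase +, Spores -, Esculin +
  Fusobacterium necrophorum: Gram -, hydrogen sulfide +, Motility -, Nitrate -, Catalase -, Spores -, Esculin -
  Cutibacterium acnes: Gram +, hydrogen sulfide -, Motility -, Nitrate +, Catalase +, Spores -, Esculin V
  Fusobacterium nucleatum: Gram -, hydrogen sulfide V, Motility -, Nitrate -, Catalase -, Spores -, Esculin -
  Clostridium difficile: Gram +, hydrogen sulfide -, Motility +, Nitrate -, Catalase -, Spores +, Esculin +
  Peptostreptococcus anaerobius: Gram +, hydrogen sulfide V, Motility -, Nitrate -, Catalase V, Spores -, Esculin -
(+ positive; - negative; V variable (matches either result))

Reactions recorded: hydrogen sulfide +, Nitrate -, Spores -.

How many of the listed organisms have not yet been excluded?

3

Spores -: excludes Clostridium tetani, Clostridium perfringens, Clostridium septicum, Clostridium difficile — 7 left.
hydrogen sulfide +: excludes Actinomyces israelii, Prevotella melaninogenica, Bacteroides fragilis, Cutibacterium acnes — 3 left.
Nitrate -: all 3 remaining candidates are consistent.
Still consistent: Fusobacterium necrophorum, Fusobacterium nucleatum, Peptostreptococcus anaerobius.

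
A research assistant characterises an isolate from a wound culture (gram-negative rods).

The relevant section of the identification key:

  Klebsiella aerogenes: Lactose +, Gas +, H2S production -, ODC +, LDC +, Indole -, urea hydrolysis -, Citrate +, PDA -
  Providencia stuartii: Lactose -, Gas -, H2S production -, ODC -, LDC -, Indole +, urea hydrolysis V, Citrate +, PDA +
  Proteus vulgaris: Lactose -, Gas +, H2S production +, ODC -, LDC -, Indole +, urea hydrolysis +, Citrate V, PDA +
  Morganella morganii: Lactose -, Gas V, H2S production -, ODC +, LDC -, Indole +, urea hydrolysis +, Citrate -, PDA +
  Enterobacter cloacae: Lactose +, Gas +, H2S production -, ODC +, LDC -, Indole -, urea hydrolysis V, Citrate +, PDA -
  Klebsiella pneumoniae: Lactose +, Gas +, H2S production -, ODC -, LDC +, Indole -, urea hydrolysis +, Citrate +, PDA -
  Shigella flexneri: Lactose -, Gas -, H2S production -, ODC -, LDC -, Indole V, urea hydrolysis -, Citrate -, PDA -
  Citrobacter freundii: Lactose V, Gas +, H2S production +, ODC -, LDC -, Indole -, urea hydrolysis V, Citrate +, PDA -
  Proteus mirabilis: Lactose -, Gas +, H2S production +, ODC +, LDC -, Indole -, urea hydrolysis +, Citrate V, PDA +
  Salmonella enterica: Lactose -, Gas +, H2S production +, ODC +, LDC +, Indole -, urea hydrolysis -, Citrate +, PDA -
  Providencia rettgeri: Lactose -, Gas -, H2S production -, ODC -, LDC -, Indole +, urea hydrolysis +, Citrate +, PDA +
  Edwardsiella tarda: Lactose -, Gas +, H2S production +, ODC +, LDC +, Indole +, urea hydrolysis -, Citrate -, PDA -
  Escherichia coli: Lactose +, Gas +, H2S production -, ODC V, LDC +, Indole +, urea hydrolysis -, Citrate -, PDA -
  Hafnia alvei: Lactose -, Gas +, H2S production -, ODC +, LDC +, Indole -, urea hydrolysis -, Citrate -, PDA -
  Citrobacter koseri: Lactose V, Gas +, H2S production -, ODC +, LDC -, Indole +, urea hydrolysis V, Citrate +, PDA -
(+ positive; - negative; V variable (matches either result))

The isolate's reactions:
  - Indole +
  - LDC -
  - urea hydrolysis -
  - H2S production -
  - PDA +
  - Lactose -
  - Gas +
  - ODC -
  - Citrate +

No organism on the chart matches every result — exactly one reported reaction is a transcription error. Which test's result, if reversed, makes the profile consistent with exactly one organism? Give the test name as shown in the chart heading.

Gas

As reported, no row in the chart matches all 9 reactions.
Reversing Gas (to -) → unique match: Providencia stuartii.
Reversing Indole → still no organism matches.
Reversing Citrate → still no organism matches.
Reversing ODC → still no organism matches.
Reversing LDC → still no organism matches.
Reversing H2S production → still no organism matches.
Reversing urea hydrolysis → still no organism matches.
Reversing Lactose → still no organism matches.
Reversing PDA → still no organism matches.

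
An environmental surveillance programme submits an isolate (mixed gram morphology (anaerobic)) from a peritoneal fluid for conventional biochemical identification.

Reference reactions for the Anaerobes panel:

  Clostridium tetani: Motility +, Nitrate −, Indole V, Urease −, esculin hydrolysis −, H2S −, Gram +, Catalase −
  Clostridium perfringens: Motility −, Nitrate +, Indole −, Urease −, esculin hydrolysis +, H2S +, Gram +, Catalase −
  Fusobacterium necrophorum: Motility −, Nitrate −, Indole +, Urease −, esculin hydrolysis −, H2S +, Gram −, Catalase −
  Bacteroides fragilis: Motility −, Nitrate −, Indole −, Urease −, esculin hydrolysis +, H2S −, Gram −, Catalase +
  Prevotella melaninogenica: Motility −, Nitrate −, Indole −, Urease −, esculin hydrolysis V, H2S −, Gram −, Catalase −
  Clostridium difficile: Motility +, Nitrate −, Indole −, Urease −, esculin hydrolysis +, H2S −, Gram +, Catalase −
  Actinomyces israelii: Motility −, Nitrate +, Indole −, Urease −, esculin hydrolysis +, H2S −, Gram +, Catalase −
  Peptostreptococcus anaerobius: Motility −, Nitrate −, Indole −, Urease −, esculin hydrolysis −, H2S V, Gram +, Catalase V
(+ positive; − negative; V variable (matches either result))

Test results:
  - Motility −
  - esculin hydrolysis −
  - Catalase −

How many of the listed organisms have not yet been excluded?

Catalase −: excludes Bacteroides fragilis — 7 left.
esculin hydrolysis −: excludes Clostridium perfringens, Clostridium difficile, Actinomyces israelii — 4 left.
Motility −: excludes Clostridium tetani — 3 left.
Still consistent: Fusobacterium necrophorum, Peptostreptococcus anaerobius, Prevotella melaninogenica.

3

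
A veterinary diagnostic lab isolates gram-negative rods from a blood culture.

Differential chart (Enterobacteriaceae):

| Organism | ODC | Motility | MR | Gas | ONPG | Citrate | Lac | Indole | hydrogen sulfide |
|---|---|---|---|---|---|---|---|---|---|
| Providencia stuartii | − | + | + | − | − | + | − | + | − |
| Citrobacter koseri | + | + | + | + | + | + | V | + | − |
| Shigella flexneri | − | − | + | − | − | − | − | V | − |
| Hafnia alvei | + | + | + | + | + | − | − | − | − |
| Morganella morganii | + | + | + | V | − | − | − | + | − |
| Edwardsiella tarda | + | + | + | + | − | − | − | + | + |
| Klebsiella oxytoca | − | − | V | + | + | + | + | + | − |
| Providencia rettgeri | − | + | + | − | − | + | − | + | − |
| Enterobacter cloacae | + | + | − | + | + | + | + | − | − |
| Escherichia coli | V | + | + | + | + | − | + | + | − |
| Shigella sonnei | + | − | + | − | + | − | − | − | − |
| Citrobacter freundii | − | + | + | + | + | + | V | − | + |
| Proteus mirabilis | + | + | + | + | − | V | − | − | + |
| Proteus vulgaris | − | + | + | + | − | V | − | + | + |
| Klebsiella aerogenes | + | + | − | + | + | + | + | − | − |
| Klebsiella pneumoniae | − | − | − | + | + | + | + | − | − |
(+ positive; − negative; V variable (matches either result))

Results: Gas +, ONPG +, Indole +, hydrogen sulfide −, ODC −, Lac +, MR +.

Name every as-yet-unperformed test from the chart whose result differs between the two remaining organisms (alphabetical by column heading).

Citrate, Motility

Lac +: excludes 9 organisms — 7 left.
hydrogen sulfide −: excludes Citrobacter freundii — 6 left.
MR +: excludes Enterobacter cloacae, Klebsiella aerogenes, Klebsiella pneumoniae — 3 left.
Indole +: all 3 remaining candidates are consistent.
ONPG +: all 3 remaining candidates are consistent.
Gas +: all 3 remaining candidates are consistent.
ODC −: excludes Citrobacter koseri — 2 left.
Two candidates remain: Escherichia coli and Klebsiella oxytoca.
  Motility: Escherichia coli +, Klebsiella oxytoca − — discriminates.
  Citrate: Escherichia coli −, Klebsiella oxytoca + — discriminates.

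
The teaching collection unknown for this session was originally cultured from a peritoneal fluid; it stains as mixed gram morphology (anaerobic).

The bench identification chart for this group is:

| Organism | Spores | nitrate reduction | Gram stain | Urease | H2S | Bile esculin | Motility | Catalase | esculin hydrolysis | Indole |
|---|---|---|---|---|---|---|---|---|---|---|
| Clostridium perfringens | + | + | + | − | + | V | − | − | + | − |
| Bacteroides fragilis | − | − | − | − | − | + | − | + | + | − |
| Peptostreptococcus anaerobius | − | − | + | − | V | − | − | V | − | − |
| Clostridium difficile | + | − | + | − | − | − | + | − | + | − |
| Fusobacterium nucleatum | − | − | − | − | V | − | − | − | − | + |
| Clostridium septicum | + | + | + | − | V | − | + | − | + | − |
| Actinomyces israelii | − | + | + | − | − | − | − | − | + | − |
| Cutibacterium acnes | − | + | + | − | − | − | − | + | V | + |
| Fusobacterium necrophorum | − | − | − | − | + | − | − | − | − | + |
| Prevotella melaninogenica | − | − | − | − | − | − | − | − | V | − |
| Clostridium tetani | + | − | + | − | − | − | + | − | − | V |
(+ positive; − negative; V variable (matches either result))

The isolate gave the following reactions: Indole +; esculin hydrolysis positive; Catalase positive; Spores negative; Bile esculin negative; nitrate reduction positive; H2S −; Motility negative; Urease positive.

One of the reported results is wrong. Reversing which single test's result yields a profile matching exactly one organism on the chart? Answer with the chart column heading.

As reported, no row in the chart matches all 9 reactions.
Reversing Indole → still no organism matches.
Reversing H2S → still no organism matches.
Reversing esculin hydrolysis → still no organism matches.
Reversing nitrate reduction → still no organism matches.
Reversing Catalase → still no organism matches.
Reversing Urease (to −) → unique match: Cutibacterium acnes.
Reversing Bile esculin → still no organism matches.
Reversing Motility → still no organism matches.
Reversing Spores → still no organism matches.

Urease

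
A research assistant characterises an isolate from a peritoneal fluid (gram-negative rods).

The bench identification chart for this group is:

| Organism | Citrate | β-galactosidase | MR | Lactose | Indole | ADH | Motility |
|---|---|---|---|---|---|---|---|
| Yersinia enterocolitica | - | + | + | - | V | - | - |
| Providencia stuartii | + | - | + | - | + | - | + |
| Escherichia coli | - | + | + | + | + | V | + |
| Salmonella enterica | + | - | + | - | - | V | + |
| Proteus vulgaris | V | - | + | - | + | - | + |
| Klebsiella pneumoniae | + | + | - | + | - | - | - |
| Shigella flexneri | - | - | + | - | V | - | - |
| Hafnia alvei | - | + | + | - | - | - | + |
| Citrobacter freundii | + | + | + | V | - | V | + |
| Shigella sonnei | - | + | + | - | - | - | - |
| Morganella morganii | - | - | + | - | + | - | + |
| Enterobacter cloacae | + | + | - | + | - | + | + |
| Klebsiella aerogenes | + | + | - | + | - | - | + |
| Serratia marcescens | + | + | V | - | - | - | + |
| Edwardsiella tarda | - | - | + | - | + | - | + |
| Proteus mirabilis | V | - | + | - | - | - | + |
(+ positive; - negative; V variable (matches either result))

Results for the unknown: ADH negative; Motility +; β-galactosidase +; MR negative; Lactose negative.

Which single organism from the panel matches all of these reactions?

Serratia marcescens

β-galactosidase +: excludes 7 organisms — 9 left.
Lactose -: excludes Escherichia coli, Klebsiella pneumoniae, Enterobacter cloacae, Klebsiella aerogenes — 5 left.
Motility +: excludes Yersinia enterocolitica, Shigella sonnei — 3 left.
MR -: excludes Hafnia alvei, Citrobacter freundii — 1 left.
ADH -: the one remaining candidate is consistent.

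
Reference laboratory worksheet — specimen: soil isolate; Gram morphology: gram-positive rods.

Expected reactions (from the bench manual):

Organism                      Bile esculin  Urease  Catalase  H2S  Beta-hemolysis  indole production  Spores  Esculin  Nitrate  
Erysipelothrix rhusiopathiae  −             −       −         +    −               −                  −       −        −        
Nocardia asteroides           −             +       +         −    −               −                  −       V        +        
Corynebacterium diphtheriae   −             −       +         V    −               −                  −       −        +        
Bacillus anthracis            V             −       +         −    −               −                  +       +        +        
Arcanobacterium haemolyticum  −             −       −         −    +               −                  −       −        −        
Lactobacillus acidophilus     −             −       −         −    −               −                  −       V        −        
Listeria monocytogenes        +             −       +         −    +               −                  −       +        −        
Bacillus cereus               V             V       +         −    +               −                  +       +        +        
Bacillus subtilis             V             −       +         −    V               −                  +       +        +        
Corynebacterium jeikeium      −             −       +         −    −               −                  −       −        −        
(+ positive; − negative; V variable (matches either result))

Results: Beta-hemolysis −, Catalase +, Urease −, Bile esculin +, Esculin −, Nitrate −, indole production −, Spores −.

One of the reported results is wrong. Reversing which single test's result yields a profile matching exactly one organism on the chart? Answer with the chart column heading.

As reported, no row in the chart matches all 8 reactions.
Reversing Spores → still no organism matches.
Reversing Beta-hemolysis → still no organism matches.
Reversing Bile esculin (to −) → unique match: Corynebacterium jeikeium.
Reversing indole production → still no organism matches.
Reversing Esculin → still no organism matches.
Reversing Nitrate → still no organism matches.
Reversing Urease → still no organism matches.
Reversing Catalase → still no organism matches.

Bile esculin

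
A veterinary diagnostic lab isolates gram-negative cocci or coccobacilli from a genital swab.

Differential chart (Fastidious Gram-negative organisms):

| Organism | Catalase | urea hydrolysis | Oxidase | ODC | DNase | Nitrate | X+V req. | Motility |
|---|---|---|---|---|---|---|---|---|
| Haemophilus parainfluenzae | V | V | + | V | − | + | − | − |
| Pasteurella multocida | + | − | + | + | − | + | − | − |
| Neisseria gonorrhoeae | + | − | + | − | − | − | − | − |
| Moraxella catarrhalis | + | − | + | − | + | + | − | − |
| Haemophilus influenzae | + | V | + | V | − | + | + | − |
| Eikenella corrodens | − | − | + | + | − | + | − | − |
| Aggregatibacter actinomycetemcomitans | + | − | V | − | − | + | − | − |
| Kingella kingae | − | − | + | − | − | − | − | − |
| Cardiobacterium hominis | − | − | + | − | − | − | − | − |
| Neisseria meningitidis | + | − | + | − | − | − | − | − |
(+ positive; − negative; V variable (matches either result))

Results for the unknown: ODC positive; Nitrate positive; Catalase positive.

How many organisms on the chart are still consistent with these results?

Catalase +: excludes Eikenella corrodens, Kingella kingae, Cardiobacterium hominis — 7 left.
ODC +: excludes Neisseria gonorrhoeae, Moraxella catarrhalis, Aggregatibacter actinomycetemcomitans, Neisseria meningitidis — 3 left.
Nitrate +: all 3 remaining candidates are consistent.
Still consistent: Haemophilus influenzae, Haemophilus parainfluenzae, Pasteurella multocida.

3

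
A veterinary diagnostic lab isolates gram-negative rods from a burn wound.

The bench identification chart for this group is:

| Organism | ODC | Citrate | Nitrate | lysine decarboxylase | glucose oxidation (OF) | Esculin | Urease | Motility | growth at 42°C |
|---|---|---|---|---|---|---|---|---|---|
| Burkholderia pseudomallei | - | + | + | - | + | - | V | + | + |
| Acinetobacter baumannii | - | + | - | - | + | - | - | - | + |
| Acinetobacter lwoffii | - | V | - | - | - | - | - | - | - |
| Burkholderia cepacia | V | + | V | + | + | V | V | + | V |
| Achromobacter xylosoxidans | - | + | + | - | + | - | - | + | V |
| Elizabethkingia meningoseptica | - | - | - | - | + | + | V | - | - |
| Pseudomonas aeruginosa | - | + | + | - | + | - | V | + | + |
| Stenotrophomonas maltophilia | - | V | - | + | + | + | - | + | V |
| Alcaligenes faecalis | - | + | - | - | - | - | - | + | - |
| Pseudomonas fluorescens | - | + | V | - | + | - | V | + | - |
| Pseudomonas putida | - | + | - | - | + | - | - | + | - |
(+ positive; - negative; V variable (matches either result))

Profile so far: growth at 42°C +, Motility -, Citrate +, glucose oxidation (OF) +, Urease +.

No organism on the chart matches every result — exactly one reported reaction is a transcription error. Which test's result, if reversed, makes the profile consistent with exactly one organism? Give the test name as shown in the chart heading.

Urease

As reported, no row in the chart matches all 5 reactions.
Reversing glucose oxidation (OF) → still no organism matches.
Reversing Urease (to -) → unique match: Acinetobacter baumannii.
Reversing Citrate → still no organism matches.
Reversing growth at 42°C → still no organism matches.
Reversing Motility → 3 organisms match (not unique).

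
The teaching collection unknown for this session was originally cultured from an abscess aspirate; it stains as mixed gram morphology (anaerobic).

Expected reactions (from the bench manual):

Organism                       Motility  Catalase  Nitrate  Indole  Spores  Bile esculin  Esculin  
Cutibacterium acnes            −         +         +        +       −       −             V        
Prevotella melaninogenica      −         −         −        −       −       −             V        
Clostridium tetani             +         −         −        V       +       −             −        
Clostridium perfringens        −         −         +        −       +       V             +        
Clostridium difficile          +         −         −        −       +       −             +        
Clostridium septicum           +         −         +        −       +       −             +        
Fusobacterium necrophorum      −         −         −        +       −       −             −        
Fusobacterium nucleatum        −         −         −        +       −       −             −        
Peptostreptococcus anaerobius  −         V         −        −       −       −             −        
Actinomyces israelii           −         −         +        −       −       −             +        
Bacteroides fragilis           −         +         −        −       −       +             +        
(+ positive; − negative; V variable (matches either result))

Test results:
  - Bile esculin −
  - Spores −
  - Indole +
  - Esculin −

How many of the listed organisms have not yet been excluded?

Spores −: excludes Clostridium tetani, Clostridium perfringens, Clostridium difficile, Clostridium septicum — 7 left.
Bile esculin −: excludes Bacteroides fragilis — 6 left.
Esculin −: excludes Actinomyces israelii — 5 left.
Indole +: excludes Prevotella melaninogenica, Peptostreptococcus anaerobius — 3 left.
Still consistent: Cutibacterium acnes, Fusobacterium necrophorum, Fusobacterium nucleatum.

3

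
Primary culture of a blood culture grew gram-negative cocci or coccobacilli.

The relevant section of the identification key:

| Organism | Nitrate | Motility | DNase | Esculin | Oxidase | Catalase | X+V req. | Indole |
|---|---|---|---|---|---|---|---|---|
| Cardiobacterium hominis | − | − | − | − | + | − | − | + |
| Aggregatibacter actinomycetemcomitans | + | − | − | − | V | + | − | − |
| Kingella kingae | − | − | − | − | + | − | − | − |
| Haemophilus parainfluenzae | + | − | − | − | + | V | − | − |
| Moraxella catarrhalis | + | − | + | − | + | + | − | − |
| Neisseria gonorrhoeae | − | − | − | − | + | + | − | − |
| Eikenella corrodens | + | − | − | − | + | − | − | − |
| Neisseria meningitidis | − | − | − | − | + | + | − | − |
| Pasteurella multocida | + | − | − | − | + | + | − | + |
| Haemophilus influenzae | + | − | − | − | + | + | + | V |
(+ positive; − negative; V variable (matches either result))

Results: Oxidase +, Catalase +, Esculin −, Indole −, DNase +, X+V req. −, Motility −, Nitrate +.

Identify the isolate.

Moraxella catarrhalis

DNase +: excludes 9 organisms — 1 left.
Oxidase +: the one remaining candidate is consistent.
Motility −: the one remaining candidate is consistent.
X+V req. −: the one remaining candidate is consistent.
Nitrate +: the one remaining candidate is consistent.
Esculin −: the one remaining candidate is consistent.
Catalase +: the one remaining candidate is consistent.
Indole −: the one remaining candidate is consistent.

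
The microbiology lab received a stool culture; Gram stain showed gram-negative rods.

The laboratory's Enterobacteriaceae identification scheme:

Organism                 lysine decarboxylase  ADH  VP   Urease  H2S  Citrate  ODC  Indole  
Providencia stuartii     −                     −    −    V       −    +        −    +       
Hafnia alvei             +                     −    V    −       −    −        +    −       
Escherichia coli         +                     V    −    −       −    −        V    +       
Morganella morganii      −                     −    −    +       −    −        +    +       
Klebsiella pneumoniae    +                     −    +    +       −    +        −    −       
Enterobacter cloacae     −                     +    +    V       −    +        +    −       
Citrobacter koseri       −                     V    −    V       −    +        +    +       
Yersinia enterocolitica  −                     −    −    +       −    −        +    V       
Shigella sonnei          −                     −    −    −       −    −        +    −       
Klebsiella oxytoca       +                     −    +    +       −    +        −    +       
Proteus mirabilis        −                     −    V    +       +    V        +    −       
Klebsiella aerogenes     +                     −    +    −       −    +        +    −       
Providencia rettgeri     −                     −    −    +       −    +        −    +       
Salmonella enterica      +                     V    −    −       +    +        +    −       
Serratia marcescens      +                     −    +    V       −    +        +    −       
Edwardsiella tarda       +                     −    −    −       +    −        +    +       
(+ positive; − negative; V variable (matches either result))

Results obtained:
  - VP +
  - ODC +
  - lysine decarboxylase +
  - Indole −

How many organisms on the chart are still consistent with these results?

3

Indole −: excludes 7 organisms — 9 left.
VP +: excludes Yersinia enterocolitica, Shigella sonnei, Salmonella enterica — 6 left.
ODC +: excludes Klebsiella pneumoniae — 5 left.
lysine decarboxylase +: excludes Enterobacter cloacae, Proteus mirabilis — 3 left.
Still consistent: Hafnia alvei, Klebsiella aerogenes, Serratia marcescens.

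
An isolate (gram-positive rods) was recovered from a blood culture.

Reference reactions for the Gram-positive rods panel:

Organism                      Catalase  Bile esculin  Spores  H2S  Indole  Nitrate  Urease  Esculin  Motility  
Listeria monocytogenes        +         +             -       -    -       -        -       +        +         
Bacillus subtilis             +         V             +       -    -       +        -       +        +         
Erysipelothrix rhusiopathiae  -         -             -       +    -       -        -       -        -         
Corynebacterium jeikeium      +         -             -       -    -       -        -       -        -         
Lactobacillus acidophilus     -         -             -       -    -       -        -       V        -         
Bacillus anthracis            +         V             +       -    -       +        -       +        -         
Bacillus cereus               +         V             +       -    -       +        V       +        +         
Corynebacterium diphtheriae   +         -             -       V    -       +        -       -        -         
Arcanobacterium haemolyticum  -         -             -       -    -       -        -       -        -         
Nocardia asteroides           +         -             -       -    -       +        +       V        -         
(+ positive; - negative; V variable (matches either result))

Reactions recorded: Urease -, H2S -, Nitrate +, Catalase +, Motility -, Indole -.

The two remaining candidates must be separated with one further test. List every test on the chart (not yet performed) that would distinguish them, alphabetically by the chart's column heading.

Esculin, Spores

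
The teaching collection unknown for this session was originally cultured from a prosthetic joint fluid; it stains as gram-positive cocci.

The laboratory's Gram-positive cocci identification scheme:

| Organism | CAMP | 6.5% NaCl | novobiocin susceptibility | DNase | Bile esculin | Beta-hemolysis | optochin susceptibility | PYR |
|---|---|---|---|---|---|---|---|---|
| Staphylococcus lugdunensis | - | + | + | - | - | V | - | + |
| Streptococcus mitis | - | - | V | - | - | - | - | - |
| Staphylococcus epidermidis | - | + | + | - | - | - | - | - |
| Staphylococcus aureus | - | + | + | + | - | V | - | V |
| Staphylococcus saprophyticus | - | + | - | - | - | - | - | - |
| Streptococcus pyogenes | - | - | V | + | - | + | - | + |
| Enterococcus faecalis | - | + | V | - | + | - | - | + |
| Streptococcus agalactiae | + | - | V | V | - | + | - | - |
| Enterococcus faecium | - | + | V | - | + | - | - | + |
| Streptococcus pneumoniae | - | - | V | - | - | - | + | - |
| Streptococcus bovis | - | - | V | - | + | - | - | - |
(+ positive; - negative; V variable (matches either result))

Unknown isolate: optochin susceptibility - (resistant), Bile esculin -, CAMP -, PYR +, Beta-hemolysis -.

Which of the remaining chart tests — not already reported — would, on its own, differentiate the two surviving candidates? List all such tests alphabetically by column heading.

DNase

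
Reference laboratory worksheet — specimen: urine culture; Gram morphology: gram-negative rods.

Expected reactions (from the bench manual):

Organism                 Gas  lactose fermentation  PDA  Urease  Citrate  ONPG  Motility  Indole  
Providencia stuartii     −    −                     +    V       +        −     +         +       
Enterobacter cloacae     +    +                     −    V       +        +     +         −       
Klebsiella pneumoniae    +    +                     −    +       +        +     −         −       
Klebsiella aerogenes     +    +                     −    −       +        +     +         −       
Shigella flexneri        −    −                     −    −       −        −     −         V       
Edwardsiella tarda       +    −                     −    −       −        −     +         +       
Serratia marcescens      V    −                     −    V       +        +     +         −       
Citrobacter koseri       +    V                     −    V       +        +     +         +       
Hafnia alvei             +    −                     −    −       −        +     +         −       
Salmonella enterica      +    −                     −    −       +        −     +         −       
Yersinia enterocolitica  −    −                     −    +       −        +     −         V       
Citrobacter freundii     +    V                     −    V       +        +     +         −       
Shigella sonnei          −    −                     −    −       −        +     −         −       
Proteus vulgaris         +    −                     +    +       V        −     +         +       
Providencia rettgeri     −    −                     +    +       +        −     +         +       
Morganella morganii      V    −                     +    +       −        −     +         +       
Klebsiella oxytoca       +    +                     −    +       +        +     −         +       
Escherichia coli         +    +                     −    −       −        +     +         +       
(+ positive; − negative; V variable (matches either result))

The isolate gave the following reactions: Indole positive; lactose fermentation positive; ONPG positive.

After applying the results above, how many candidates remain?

3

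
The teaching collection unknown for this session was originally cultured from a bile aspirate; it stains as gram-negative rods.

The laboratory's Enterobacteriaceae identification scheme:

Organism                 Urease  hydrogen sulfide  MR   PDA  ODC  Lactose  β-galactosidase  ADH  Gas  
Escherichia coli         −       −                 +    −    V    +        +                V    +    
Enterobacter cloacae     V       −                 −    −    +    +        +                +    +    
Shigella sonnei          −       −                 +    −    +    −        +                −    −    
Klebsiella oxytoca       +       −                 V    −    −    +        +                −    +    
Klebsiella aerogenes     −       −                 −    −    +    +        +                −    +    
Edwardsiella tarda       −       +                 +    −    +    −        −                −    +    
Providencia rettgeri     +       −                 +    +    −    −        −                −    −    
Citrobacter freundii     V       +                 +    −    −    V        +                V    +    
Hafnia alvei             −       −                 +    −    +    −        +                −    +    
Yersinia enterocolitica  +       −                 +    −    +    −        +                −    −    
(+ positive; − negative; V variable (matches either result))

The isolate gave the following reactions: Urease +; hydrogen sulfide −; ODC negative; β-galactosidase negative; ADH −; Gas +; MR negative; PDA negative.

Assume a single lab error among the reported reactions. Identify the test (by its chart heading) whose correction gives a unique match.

β-galactosidase

As reported, no row in the chart matches all 8 reactions.
Reversing Gas → still no organism matches.
Reversing ODC → still no organism matches.
Reversing β-galactosidase (to +) → unique match: Klebsiella oxytoca.
Reversing MR → still no organism matches.
Reversing Urease → still no organism matches.
Reversing ADH → still no organism matches.
Reversing hydrogen sulfide → still no organism matches.
Reversing PDA → still no organism matches.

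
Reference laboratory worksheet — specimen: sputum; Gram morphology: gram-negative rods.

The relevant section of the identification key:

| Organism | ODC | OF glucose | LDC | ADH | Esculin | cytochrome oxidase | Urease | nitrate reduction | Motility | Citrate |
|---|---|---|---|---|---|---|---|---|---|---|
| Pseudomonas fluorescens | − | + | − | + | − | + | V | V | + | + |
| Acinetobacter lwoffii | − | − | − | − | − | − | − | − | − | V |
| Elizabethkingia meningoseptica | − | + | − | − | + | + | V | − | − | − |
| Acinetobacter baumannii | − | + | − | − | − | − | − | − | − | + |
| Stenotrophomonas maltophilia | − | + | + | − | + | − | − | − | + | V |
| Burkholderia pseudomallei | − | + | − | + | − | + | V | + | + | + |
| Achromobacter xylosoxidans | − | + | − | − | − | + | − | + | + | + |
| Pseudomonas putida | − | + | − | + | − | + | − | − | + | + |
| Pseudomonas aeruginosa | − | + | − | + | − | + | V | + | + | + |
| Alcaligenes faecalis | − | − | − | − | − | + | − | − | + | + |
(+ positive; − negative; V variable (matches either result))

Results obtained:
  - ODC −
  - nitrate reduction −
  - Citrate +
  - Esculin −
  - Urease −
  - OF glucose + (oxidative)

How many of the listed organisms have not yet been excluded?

3

Citrate +: excludes Elizabethkingia meningoseptica — 9 left.
OF glucose +: excludes Acinetobacter lwoffii, Alcaligenes faecalis — 7 left.
Urease −: all 7 remaining candidates are consistent.
Esculin −: excludes Stenotrophomonas maltophilia — 6 left.
ODC −: all 6 remaining candidates are consistent.
nitrate reduction −: excludes Burkholderia pseudomallei, Achromobacter xylosoxidans, Pseudomonas aeruginosa — 3 left.
Still consistent: Acinetobacter baumannii, Pseudomonas fluorescens, Pseudomonas putida.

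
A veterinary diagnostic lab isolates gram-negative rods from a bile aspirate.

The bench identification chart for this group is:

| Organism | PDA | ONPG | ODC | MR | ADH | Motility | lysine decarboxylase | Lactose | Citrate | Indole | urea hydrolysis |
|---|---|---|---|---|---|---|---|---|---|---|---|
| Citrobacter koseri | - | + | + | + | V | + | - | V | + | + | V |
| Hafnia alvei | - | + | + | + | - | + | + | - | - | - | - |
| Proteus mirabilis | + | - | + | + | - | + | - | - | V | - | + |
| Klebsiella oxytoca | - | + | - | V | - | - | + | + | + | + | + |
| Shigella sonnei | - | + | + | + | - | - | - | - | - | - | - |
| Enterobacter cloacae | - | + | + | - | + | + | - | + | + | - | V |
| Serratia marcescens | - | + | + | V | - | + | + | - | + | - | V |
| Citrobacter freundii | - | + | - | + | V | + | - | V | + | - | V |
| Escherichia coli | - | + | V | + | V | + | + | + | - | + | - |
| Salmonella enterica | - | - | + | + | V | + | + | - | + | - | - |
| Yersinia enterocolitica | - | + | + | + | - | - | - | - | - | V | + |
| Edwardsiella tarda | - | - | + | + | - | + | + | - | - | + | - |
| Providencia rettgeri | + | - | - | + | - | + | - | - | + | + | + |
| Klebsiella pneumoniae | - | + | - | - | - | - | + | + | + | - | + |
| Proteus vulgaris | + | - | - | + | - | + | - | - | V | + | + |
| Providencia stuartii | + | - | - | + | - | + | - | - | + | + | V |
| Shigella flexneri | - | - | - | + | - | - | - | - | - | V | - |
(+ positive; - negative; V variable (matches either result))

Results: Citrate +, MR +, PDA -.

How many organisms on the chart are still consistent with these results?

5

MR +: excludes Enterobacter cloacae, Klebsiella pneumoniae — 15 left.
PDA -: excludes Proteus mirabilis, Providencia rettgeri, Proteus vulgaris, Providencia stuartii — 11 left.
Citrate +: excludes 6 organisms — 5 left.
Still consistent: Citrobacter freundii, Citrobacter koseri, Klebsiella oxytoca, Salmonella enterica, Serratia marcescens.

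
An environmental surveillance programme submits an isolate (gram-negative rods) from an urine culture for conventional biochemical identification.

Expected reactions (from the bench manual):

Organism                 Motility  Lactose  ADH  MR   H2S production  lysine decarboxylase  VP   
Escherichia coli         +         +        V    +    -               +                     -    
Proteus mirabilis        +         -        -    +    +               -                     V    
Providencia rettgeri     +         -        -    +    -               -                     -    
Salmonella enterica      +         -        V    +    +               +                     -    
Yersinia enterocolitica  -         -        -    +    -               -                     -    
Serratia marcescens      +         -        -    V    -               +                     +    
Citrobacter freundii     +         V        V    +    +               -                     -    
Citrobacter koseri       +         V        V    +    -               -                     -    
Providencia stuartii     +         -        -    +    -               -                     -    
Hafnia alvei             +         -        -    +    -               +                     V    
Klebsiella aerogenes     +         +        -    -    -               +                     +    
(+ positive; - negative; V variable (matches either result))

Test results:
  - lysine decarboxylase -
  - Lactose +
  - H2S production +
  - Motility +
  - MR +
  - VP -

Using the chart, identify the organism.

Citrobacter freundii

VP -: excludes Serratia marcescens, Klebsiella aerogenes — 9 left.
Motility +: excludes Yersinia enterocolitica — 8 left.
H2S production +: excludes 5 organisms — 3 left.
lysine decarboxylase -: excludes Salmonella enterica — 2 left.
MR +: all 2 remaining candidates are consistent.
Lactose +: excludes Proteus mirabilis — 1 left.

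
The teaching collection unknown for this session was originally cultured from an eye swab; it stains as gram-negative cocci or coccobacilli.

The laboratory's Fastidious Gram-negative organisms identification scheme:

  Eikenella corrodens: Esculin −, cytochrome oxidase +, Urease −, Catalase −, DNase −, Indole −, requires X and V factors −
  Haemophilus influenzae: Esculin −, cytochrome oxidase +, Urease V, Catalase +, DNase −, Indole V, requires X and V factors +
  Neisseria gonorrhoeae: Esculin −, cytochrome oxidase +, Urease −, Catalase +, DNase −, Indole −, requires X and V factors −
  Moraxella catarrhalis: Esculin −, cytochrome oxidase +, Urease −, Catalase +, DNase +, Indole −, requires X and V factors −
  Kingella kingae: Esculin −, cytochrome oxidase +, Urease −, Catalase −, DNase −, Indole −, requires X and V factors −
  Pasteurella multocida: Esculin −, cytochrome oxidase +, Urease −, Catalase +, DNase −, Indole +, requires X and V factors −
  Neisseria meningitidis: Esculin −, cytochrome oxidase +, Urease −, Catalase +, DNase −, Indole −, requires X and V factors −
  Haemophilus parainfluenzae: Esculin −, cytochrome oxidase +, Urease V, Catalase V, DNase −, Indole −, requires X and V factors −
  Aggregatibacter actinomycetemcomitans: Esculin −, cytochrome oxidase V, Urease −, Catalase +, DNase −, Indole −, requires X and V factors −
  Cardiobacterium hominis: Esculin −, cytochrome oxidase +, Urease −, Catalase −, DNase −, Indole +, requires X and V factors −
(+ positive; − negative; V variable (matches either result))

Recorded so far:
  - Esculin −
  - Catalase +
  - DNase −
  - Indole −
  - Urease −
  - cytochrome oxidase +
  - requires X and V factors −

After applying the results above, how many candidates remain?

Catalase +: excludes Eikenella corrodens, Kingella kingae, Cardiobacterium hominis — 7 left.
Esculin −: all 7 remaining candidates are consistent.
cytochrome oxidase +: all 7 remaining candidates are consistent.
Urease −: all 7 remaining candidates are consistent.
requires X and V factors −: excludes Haemophilus influenzae — 6 left.
DNase −: excludes Moraxella catarrhalis — 5 left.
Indole −: excludes Pasteurella multocida — 4 left.
Still consistent: Aggregatibacter actinomycetemcomitans, Haemophilus parainfluenzae, Neisseria gonorrhoeae, Neisseria meningitidis.

4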